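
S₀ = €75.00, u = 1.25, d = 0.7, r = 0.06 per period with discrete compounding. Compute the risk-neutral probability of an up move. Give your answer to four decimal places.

p = 0.6545

Risk-neutral probability p = (1 + 0.06 − 0.7)/(1.25 − 0.7) = 0.3600/0.5500 = 0.6545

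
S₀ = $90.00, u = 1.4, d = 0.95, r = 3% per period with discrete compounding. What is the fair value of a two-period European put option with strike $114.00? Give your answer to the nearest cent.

$20.89

Risk-neutral probability p = (1 + 0.03 − 0.95)/(1.4 − 0.95) = 0.0800/0.4500 = 0.1778
Terminal stock prices: S_uu = 176.4, S_ud = 119.7, S_dd = 81.22
Terminal payoffs (K − S): max(-62.4, 0) = 0, max(-5.7, 0) = 0, max(32.78, 0) = 32.78
Node u (S = 126): V_u = 1/1.03·[0.1778·0.0000 + 0.8222·0.0000] = 0.0000
Node d (S = 85.5): V_d = 1/1.03·[0.1778·0.0000 + 0.8222·32.7750] = 26.1634
Node 0 (S = 90): V_0 = 1/1.03·[0.1778·0.0000 + 0.8222·26.1634] = 20.8856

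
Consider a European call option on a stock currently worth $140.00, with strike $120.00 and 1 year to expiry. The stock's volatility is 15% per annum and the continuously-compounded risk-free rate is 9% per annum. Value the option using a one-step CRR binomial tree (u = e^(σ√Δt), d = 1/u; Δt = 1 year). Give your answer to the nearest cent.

CRR parameters: u = e^(σ√Δt) = e^(0.15·√1) = 1.1618, d = 1/u = 0.8607
Per-period rate: rΔt = 0.09·1 = 0.09, so R = e^0.09 = 1.0942
Risk-neutral probability p = (e^0.09 − 0.8607)/(1.1618 − 0.8607) = 0.2335/0.3011 = 0.7753
Terminal stock prices: S_u = 162.7, S_d = 120.5
Terminal payoffs (S − K): max(42.66, 0) = 42.66, max(0.4991, 0) = 0.4991
Node 0 (S = 140): V_0 = e^(−0.09)·[0.7753·42.6568 + 0.2247·0.4991] = 30.3283

$30.33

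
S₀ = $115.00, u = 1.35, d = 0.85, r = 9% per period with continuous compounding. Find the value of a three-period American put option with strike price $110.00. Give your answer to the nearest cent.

Risk-neutral probability p = (e^0.09 − 0.85)/(1.35 − 0.85) = 0.2442/0.5000 = 0.4883
Terminal stock prices: S_uuu = 282.9, S_uud = 178.1, S_udd = 112.2, S_ddd = 70.62
Terminal payoffs (K − S): max(-172.9, 0) = 0, max(-68.15, 0) = 0, max(-2.168, 0) = 0, max(39.38, 0) = 39.38
Node uu (S = 209.6): continuation = e^(−0.09)·[0.4883·0.0000 + 0.5117·0.0000] = 0.0000; exercise value = 0.0000 ≤ continuation, so V_uu = 0.0000
Node ud (S = 132): continuation = e^(−0.09)·[0.4883·0.0000 + 0.5117·0.0000] = 0.0000; exercise value = 0.0000 ≤ continuation, so V_ud = 0.0000
Node dd (S = 83.09): continuation = e^(−0.09)·[0.4883·0.0000 + 0.5117·39.3756] = 18.4126; exercise value = 26.9125 > continuation, so V_dd = 26.9125 (exercise)
Node u (S = 155.2): continuation = e^(−0.09)·[0.4883·0.0000 + 0.5117·0.0000] = 0.0000; exercise value = 0.0000 ≤ continuation, so V_u = 0.0000
Node d (S = 97.75): continuation = e^(−0.09)·[0.4883·0.0000 + 0.5117·26.9125] = 12.5847; exercise value = 12.2500 ≤ continuation, so V_d = 12.5847
Node 0 (S = 115): continuation = e^(−0.09)·[0.4883·0.0000 + 0.5117·12.5847] = 5.8848; exercise value = 0.0000 ≤ continuation, so V_0 = 5.8848

$5.88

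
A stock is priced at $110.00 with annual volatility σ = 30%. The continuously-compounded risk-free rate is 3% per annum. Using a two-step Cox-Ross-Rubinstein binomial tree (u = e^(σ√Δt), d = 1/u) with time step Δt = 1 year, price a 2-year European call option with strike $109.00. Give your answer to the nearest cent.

CRR parameters: u = e^(σ√Δt) = e^(0.3·√1) = 1.3499, d = 1/u = 0.7408
Per-period rate: rΔt = 0.03·1 = 0.03, so R = e^0.03 = 1.0305
Risk-neutral probability p = (e^0.03 − 0.7408)/(1.3499 − 0.7408) = 0.2896/0.6090 = 0.4756
Terminal stock prices: S_uu = 200.4, S_ud = 110, S_dd = 60.37
Terminal payoffs (S − K): max(91.43, 0) = 91.43, max(1, 0) = 1, max(-48.63, 0) = 0
Node u (S = 148.5): V_u = e^(−0.03)·[0.4756·91.4331 + 0.5244·1.0000] = 42.7059
Node d (S = 81.49): V_d = e^(−0.03)·[0.4756·1.0000 + 0.5244·0.0000] = 0.4615
Node 0 (S = 110): V_0 = e^(−0.03)·[0.4756·42.7059 + 0.5244·0.4615] = 19.9439

$19.94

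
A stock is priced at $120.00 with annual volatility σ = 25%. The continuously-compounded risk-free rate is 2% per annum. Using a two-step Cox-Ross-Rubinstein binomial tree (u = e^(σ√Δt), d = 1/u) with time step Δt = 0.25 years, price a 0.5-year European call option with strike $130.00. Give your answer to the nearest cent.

CRR parameters: u = e^(σ√Δt) = e^(0.25·√0.25) = 1.1331, d = 1/u = 0.8825
Per-period rate: rΔt = 0.02·0.25 = 0.005, so R = e^0.005 = 1.0050
Risk-neutral probability p = (e^0.005 − 0.8825)/(1.1331 − 0.8825) = 0.1225/0.2507 = 0.4888
Terminal stock prices: S_uu = 154.1, S_ud = 120, S_dd = 93.46
Terminal payoffs (S − K): max(24.08, 0) = 24.08, max(-10, 0) = 0, max(-36.54, 0) = 0
Node u (S = 136): V_u = e^(−0.005)·[0.4888·24.0831 + 0.5112·0.0000] = 11.7128
Node d (S = 105.9): V_d = e^(−0.005)·[0.4888·0.0000 + 0.5112·0.0000] = 0.0000
Node 0 (S = 120): V_0 = e^(−0.005)·[0.4888·11.7128 + 0.5112·0.0000] = 5.6965

$5.70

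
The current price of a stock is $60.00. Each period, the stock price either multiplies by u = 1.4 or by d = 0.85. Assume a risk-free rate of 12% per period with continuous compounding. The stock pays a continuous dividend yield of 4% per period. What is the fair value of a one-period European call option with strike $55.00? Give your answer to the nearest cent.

$10.91

Per-period risk-free factor R = e^0.12 = 1.1275; dividend-adjusted growth = e^(0.12−0.04) = 1.0833.
Risk-neutral probability p = (1.0833 − 0.85)/(1.4 − 0.85) = 0.2333/0.5500 = 0.4242
Terminal stock prices: S_u = 84, S_d = 51
Terminal payoffs (S − K): max(29, 0) = 29, max(-4, 0) = 0
Node 0 (S = 60): V_0 = e^(−0.12)·[0.4242·29.0000 + 0.5758·0.0000] = 10.9096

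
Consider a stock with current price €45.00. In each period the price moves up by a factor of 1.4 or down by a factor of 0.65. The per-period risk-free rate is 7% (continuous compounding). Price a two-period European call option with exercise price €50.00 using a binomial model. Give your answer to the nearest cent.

Risk-neutral probability p = (e^0.07 − 0.65)/(1.4 − 0.65) = 0.4225/0.7500 = 0.5633
Terminal stock prices: S_uu = 88.2, S_ud = 40.95, S_dd = 19.01
Terminal payoffs (S − K): max(38.2, 0) = 38.2, max(-9.05, 0) = 0, max(-30.99, 0) = 0
Node u (S = 63): V_u = e^(−0.07)·[0.5633·38.2000 + 0.4367·0.0000] = 20.0649
Node d (S = 29.25): V_d = e^(−0.07)·[0.5633·0.0000 + 0.4367·0.0000] = 0.0000
Node 0 (S = 45): V_0 = e^(−0.07)·[0.5633·20.0649 + 0.4367·0.0000] = 10.5393

€10.54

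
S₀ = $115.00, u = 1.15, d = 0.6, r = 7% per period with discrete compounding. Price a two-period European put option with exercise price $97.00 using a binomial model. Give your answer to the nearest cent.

Risk-neutral probability p = (1 + 0.07 − 0.6)/(1.15 − 0.6) = 0.4700/0.5500 = 0.8545
Terminal stock prices: S_uu = 152.1, S_ud = 79.35, S_dd = 41.4
Terminal payoffs (K − S): max(-55.09, 0) = 0, max(17.65, 0) = 17.65, max(55.6, 0) = 55.6
Node u (S = 132.2): V_u = 1/1.07·[0.8545·0.0000 + 0.1455·17.6500] = 2.3993
Node d (S = 69): V_d = 1/1.07·[0.8545·17.6500 + 0.1455·55.6000] = 21.6542
Node 0 (S = 115): V_0 = 1/1.07·[0.8545·2.3993 + 0.1455·21.6542] = 4.8598

$4.86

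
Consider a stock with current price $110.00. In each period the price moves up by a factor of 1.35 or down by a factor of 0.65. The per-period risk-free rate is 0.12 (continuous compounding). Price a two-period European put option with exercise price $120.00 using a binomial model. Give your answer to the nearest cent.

Risk-neutral probability p = (e^0.12 − 0.65)/(1.35 − 0.65) = 0.4775/0.7000 = 0.6821
Terminal stock prices: S_uu = 200.5, S_ud = 96.53, S_dd = 46.48
Terminal payoffs (K − S): max(-80.48, 0) = 0, max(23.47, 0) = 23.47, max(73.53, 0) = 73.53
Node u (S = 148.5): V_u = e^(−0.12)·[0.6821·0.0000 + 0.3179·23.4750] = 6.6180
Node d (S = 71.5): V_d = e^(−0.12)·[0.6821·23.4750 + 0.3179·73.5250] = 34.9305
Node 0 (S = 110): V_0 = e^(−0.12)·[0.6821·6.6180 + 0.3179·34.9305] = 13.8514

$13.85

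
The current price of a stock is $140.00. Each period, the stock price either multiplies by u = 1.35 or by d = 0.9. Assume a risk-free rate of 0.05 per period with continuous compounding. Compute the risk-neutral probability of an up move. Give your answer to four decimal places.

Risk-neutral probability p = (e^0.05 − 0.9)/(1.35 − 0.9) = 0.1513/0.4500 = 0.3362

p = 0.3362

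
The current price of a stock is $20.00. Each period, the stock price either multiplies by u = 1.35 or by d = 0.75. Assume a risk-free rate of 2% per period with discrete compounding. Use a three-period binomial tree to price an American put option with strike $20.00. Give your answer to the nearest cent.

$3.78

Risk-neutral probability p = (1 + 0.02 − 0.75)/(1.35 − 0.75) = 0.2700/0.6000 = 0.4500
Terminal stock prices: S_uuu = 49.21, S_uud = 27.34, S_udd = 15.19, S_ddd = 8.438
Terminal payoffs (K − S): max(-29.21, 0) = 0, max(-7.338, 0) = 0, max(4.812, 0) = 4.812, max(11.56, 0) = 11.56
Node uu (S = 36.45): continuation = 1/1.02·[0.4500·0.0000 + 0.5500·0.0000] = 0.0000; exercise value = 0.0000 ≤ continuation, so V_uu = 0.0000
Node ud (S = 20.25): continuation = 1/1.02·[0.4500·0.0000 + 0.5500·4.8125] = 2.5950; exercise value = 0.0000 ≤ continuation, so V_ud = 2.5950
Node dd (S = 11.25): continuation = 1/1.02·[0.4500·4.8125 + 0.5500·11.5625] = 8.3578; exercise value = 8.7500 > continuation, so V_dd = 8.7500 (exercise)
Node u (S = 27): continuation = 1/1.02·[0.4500·0.0000 + 0.5500·2.5950] = 1.3993; exercise value = 0.0000 ≤ continuation, so V_u = 1.3993
Node d (S = 15): continuation = 1/1.02·[0.4500·2.5950 + 0.5500·8.7500] = 5.8630; exercise value = 5.0000 ≤ continuation, so V_d = 5.8630
Node 0 (S = 20): continuation = 1/1.02·[0.4500·1.3993 + 0.5500·5.8630] = 3.7787; exercise value = 0.0000 ≤ continuation, so V_0 = 3.7787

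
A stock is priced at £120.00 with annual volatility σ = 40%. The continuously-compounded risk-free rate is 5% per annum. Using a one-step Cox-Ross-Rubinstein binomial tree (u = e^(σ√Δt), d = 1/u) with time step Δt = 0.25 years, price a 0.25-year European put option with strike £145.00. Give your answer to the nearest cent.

CRR parameters: u = e^(σ√Δt) = e^(0.4·√0.25) = 1.2214, d = 1/u = 0.8187
Per-period rate: rΔt = 0.05·0.25 = 0.0125, so R = e^0.0125 = 1.0126
Risk-neutral probability p = (e^0.0125 − 0.8187)/(1.2214 − 0.8187) = 0.1938/0.4027 = 0.4814
Terminal stock prices: S_u = 146.6, S_d = 98.25
Terminal payoffs (K − S): max(-1.568, 0) = 0, max(46.75, 0) = 46.75
Node 0 (S = 120): V_0 = e^(−0.0125)·[0.4814·0.0000 + 0.5186·46.7523] = 23.9444

£23.94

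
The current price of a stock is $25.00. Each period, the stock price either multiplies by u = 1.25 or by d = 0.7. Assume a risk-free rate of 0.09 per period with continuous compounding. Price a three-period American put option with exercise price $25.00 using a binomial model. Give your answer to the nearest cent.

$2.47

Risk-neutral probability p = (e^0.09 − 0.7)/(1.25 − 0.7) = 0.3942/0.5500 = 0.7167
Terminal stock prices: S_uuu = 48.83, S_uud = 27.34, S_udd = 15.31, S_ddd = 8.575
Terminal payoffs (K − S): max(-23.83, 0) = 0, max(-2.344, 0) = 0, max(9.688, 0) = 9.688, max(16.43, 0) = 16.43
Node uu (S = 39.06): continuation = e^(−0.09)·[0.7167·0.0000 + 0.2833·0.0000] = 0.0000; exercise value = 0.0000 ≤ continuation, so V_uu = 0.0000
Node ud (S = 21.88): continuation = e^(−0.09)·[0.7167·0.0000 + 0.2833·9.6875] = 2.5084; exercise value = 3.1250 > continuation, so V_ud = 3.1250 (exercise)
Node dd (S = 12.25): continuation = e^(−0.09)·[0.7167·9.6875 + 0.2833·16.4250] = 10.5983; exercise value = 12.7500 > continuation, so V_dd = 12.7500 (exercise)
Node u (S = 31.25): continuation = e^(−0.09)·[0.7167·0.0000 + 0.2833·3.1250] = 0.8092; exercise value = 0.0000 ≤ continuation, so V_u = 0.8092
Node d (S = 17.5): continuation = e^(−0.09)·[0.7167·3.1250 + 0.2833·12.7500] = 5.3483; exercise value = 7.5000 > continuation, so V_d = 7.5000 (exercise)
Node 0 (S = 25): continuation = e^(−0.09)·[0.7167·0.8092 + 0.2833·7.5000] = 2.4720; exercise value = 0.0000 ≤ continuation, so V_0 = 2.4720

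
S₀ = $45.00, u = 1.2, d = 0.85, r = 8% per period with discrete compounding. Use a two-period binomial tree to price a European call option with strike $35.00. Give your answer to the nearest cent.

$15.24

Risk-neutral probability p = (1 + 0.08 − 0.85)/(1.2 − 0.85) = 0.2300/0.3500 = 0.6571
Terminal stock prices: S_uu = 64.8, S_ud = 45.9, S_dd = 32.51
Terminal payoffs (S − K): max(29.8, 0) = 29.8, max(10.9, 0) = 10.9, max(-2.488, 0) = 0
Node u (S = 54): V_u = 1/1.08·[0.6571·29.8000 + 0.3429·10.9000] = 21.5926
Node d (S = 38.25): V_d = 1/1.08·[0.6571·10.9000 + 0.3429·0.0000] = 6.6323
Node 0 (S = 45): V_0 = 1/1.08·[0.6571·21.5926 + 0.3429·6.6323] = 15.2438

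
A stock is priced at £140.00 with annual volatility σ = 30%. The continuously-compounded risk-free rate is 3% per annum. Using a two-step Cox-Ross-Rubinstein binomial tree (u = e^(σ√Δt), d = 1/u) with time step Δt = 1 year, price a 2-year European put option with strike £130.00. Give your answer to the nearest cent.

£13.77

CRR parameters: u = e^(σ√Δt) = e^(0.3·√1) = 1.3499, d = 1/u = 0.7408
Per-period rate: rΔt = 0.03·1 = 0.03, so R = e^0.03 = 1.0305
Risk-neutral probability p = (e^0.03 − 0.7408)/(1.3499 − 0.7408) = 0.2896/0.6090 = 0.4756
Terminal stock prices: S_uu = 255.1, S_ud = 140, S_dd = 76.83
Terminal payoffs (K − S): max(-125.1, 0) = 0, max(-10, 0) = 0, max(53.17, 0) = 53.17
Node u (S = 189): V_u = e^(−0.03)·[0.4756·0.0000 + 0.5244·0.0000] = 0.0000
Node d (S = 103.7): V_d = e^(−0.03)·[0.4756·0.0000 + 0.5244·53.1664] = 27.0584
Node 0 (S = 140): V_0 = e^(−0.03)·[0.4756·0.0000 + 0.5244·27.0584] = 13.7711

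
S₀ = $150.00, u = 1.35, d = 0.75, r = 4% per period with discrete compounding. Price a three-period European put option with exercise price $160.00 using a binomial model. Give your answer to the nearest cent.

$27.72

Risk-neutral probability p = (1 + 0.04 − 0.75)/(1.35 − 0.75) = 0.2900/0.6000 = 0.4833
Terminal stock prices: S_uuu = 369.1, S_uud = 205, S_udd = 113.9, S_ddd = 63.28
Terminal payoffs (K − S): max(-209.1, 0) = 0, max(-45.03, 0) = 0, max(46.09, 0) = 46.09, max(96.72, 0) = 96.72
Node uu (S = 273.4): V_uu = 1/1.04·[0.4833·0.0000 + 0.5167·0.0000] = 0.0000
Node ud (S = 151.9): V_ud = 1/1.04·[0.4833·0.0000 + 0.5167·46.0938] = 22.8991
Node dd (S = 84.38): V_dd = 1/1.04·[0.4833·46.0938 + 0.5167·96.7188] = 69.4712
Node u (S = 202.5): V_u = 1/1.04·[0.4833·0.0000 + 0.5167·22.8991] = 11.3762
Node d (S = 112.5): V_d = 1/1.04·[0.4833·22.8991 + 0.5167·69.4712] = 45.1551
Node 0 (S = 150): V_0 = 1/1.04·[0.4833·11.3762 + 0.5167·45.1551] = 27.7198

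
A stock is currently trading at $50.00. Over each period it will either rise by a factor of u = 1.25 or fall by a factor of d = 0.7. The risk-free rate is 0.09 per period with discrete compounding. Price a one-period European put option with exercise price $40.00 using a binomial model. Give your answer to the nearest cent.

$1.33

Risk-neutral probability p = (1 + 0.09 − 0.7)/(1.25 − 0.7) = 0.3900/0.5500 = 0.7091
Terminal stock prices: S_u = 62.5, S_d = 35
Terminal payoffs (K − S): max(-22.5, 0) = 0, max(5, 0) = 5
Node 0 (S = 50): V_0 = 1/1.09·[0.7091·0.0000 + 0.2909·5.0000] = 1.3344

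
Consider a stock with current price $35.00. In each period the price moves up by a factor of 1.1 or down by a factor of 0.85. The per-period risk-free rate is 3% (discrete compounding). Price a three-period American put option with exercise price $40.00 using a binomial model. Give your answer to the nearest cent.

$5.00

Risk-neutral probability p = (1 + 0.03 − 0.85)/(1.1 − 0.85) = 0.1800/0.2500 = 0.7200
Terminal stock prices: S_uuu = 46.59, S_uud = 36, S_udd = 27.82, S_ddd = 21.49
Terminal payoffs (K − S): max(-6.585, 0) = 0, max(4.002, 0) = 4.002, max(12.18, 0) = 12.18, max(18.51, 0) = 18.51
Node uu (S = 42.35): continuation = 1/1.03·[0.7200·0.0000 + 0.2800·4.0025] = 1.0881; exercise value = 0.0000 ≤ continuation, so V_uu = 1.0881
Node ud (S = 32.73): continuation = 1/1.03·[0.7200·4.0025 + 0.2800·12.1838] = 6.1100; exercise value = 7.2750 > continuation, so V_ud = 7.2750 (exercise)
Node dd (S = 25.29): continuation = 1/1.03·[0.7200·12.1838 + 0.2800·18.5056] = 13.5475; exercise value = 14.7125 > continuation, so V_dd = 14.7125 (exercise)
Node u (S = 38.5): continuation = 1/1.03·[0.7200·1.0881 + 0.2800·7.2750] = 2.7383; exercise value = 1.5000 ≤ continuation, so V_u = 2.7383
Node d (S = 29.75): continuation = 1/1.03·[0.7200·7.2750 + 0.2800·14.7125] = 9.0850; exercise value = 10.2500 > continuation, so V_d = 10.2500 (exercise)
Node 0 (S = 35): continuation = 1/1.03·[0.7200·2.7383 + 0.2800·10.2500] = 4.7005; exercise value = 5.0000 > continuation, so V_0 = 5.0000 (exercise)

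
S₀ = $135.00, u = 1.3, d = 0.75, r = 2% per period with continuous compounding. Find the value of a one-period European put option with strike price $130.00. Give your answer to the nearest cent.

Risk-neutral probability p = (e^0.02 − 0.75)/(1.3 − 0.75) = 0.2702/0.5500 = 0.4913
Terminal stock prices: S_u = 175.5, S_d = 101.2
Terminal payoffs (K − S): max(-45.5, 0) = 0, max(28.75, 0) = 28.75
Node 0 (S = 135): V_0 = e^(−0.02)·[0.4913·0.0000 + 0.5087·28.7500] = 14.3362

$14.34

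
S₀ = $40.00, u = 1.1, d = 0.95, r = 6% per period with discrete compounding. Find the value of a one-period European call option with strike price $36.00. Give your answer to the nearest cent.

$6.04

Risk-neutral probability p = (1 + 0.06 − 0.95)/(1.1 − 0.95) = 0.1100/0.1500 = 0.7333
Terminal stock prices: S_u = 44, S_d = 38
Terminal payoffs (S − K): max(8, 0) = 8, max(2, 0) = 2
Node 0 (S = 40): V_0 = 1/1.06·[0.7333·8.0000 + 0.2667·2.0000] = 6.0377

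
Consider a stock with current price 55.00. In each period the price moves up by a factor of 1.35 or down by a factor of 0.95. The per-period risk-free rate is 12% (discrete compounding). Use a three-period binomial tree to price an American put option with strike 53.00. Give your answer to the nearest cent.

Risk-neutral probability p = (1 + 0.12 − 0.95)/(1.35 − 0.95) = 0.1700/0.4000 = 0.4250
Terminal stock prices: S_uuu = 135.3, S_uud = 95.23, S_udd = 67.01, S_ddd = 47.16
Terminal payoffs (K − S): max(-82.32, 0) = 0, max(-42.23, 0) = 0, max(-14.01, 0) = 0, max(5.844, 0) = 5.844
Node uu (S = 100.2): continuation = 1/1.12·[0.4250·0.0000 + 0.5750·0.0000] = 0.0000; exercise value = 0.0000 ≤ continuation, so V_uu = 0.0000
Node ud (S = 70.54): continuation = 1/1.12·[0.4250·0.0000 + 0.5750·0.0000] = 0.0000; exercise value = 0.0000 ≤ continuation, so V_ud = 0.0000
Node dd (S = 49.64): continuation = 1/1.12·[0.4250·0.0000 + 0.5750·5.8444] = 3.0005; exercise value = 3.3625 > continuation, so V_dd = 3.3625 (exercise)
Node u (S = 74.25): continuation = 1/1.12·[0.4250·0.0000 + 0.5750·0.0000] = 0.0000; exercise value = 0.0000 ≤ continuation, so V_u = 0.0000
Node d (S = 52.25): continuation = 1/1.12·[0.4250·0.0000 + 0.5750·3.3625] = 1.7263; exercise value = 0.7500 ≤ continuation, so V_d = 1.7263
Node 0 (S = 55): continuation = 1/1.12·[0.4250·0.0000 + 0.5750·1.7263] = 0.8863; exercise value = 0.0000 ≤ continuation, so V_0 = 0.8863

0.89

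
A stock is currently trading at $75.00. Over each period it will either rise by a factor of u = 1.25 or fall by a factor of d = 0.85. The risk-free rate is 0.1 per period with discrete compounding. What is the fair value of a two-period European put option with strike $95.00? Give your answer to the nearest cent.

Risk-neutral probability p = (1 + 0.1 − 0.85)/(1.25 − 0.85) = 0.2500/0.4000 = 0.6250
Terminal stock prices: S_uu = 117.2, S_ud = 79.69, S_dd = 54.19
Terminal payoffs (K − S): max(-22.19, 0) = 0, max(15.31, 0) = 15.31, max(40.81, 0) = 40.81
Node u (S = 93.75): V_u = 1/1.1·[0.6250·0.0000 + 0.3750·15.3125] = 5.2202
Node d (S = 63.75): V_d = 1/1.1·[0.6250·15.3125 + 0.3750·40.8125] = 22.6136
Node 0 (S = 75): V_0 = 1/1.1·[0.6250·5.2202 + 0.3750·22.6136] = 10.6752

$10.68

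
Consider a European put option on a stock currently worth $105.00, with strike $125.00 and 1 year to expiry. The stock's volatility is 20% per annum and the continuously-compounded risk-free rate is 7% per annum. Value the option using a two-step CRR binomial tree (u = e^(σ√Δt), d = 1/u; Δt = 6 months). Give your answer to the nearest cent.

CRR parameters: u = e^(σ√Δt) = e^(0.2·√0.5) = 1.1519, d = 1/u = 0.8681
Per-period rate: rΔt = 0.07·0.5 = 0.035, so R = e^0.035 = 1.0356
Risk-neutral probability p = (e^0.035 − 0.8681)/(1.1519 − 0.8681) = 0.1675/0.2838 = 0.5902
Terminal stock prices: S_uu = 139.3, S_ud = 105, S_dd = 79.13
Terminal payoffs (K − S): max(-14.32, 0) = 0, max(20, 0) = 20, max(45.87, 0) = 45.87
Node u (S = 121): V_u = e^(−0.035)·[0.5902·0.0000 + 0.4098·20.0000] = 7.9137
Node d (S = 91.15): V_d = e^(−0.035)·[0.5902·20.0000 + 0.4098·45.8680] = 29.5477
Node 0 (S = 105): V_0 = e^(−0.035)·[0.5902·7.9137 + 0.4098·29.5477] = 16.2018

$16.20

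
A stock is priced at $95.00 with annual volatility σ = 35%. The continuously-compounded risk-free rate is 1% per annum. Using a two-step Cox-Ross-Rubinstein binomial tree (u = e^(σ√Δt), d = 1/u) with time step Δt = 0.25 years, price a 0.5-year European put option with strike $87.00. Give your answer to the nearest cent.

$5.74

CRR parameters: u = e^(σ√Δt) = e^(0.35·√0.25) = 1.1912, d = 1/u = 0.8395
Per-period rate: rΔt = 0.01·0.25 = 0.0025, so R = e^0.0025 = 1.0025
Risk-neutral probability p = (e^0.0025 − 0.8395)/(1.1912 − 0.8395) = 0.1630/0.3518 = 0.4635
Terminal stock prices: S_uu = 134.8, S_ud = 95, S_dd = 66.95
Terminal payoffs (K − S): max(-47.81, 0) = 0, max(-8, 0) = 0, max(20.05, 0) = 20.05
Node u (S = 113.2): V_u = e^(−0.0025)·[0.4635·0.0000 + 0.5365·0.0000] = 0.0000
Node d (S = 79.75): V_d = e^(−0.0025)·[0.4635·0.0000 + 0.5365·20.0546] = 10.7329
Node 0 (S = 95): V_0 = e^(−0.0025)·[0.4635·0.0000 + 0.5365·10.7329] = 5.7441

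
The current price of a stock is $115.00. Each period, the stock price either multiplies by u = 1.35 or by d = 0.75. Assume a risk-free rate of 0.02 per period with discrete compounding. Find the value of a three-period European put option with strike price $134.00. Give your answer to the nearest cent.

$31.36

Risk-neutral probability p = (1 + 0.02 − 0.75)/(1.35 − 0.75) = 0.2700/0.6000 = 0.4500
Terminal stock prices: S_uuu = 282.9, S_uud = 157.2, S_udd = 87.33, S_ddd = 48.52
Terminal payoffs (K − S): max(-148.9, 0) = 0, max(-23.19, 0) = 0, max(46.67, 0) = 46.67, max(85.48, 0) = 85.48
Node uu (S = 209.6): V_uu = 1/1.02·[0.4500·0.0000 + 0.5500·0.0000] = 0.0000
Node ud (S = 116.4): V_ud = 1/1.02·[0.4500·0.0000 + 0.5500·46.6719] = 25.1662
Node dd (S = 64.69): V_dd = 1/1.02·[0.4500·46.6719 + 0.5500·85.4844] = 66.6850
Node u (S = 155.2): V_u = 1/1.02·[0.4500·0.0000 + 0.5500·25.1662] = 13.5700
Node d (S = 86.25): V_d = 1/1.02·[0.4500·25.1662 + 0.5500·66.6850] = 47.0604
Node 0 (S = 115): V_0 = 1/1.02·[0.4500·13.5700 + 0.5500·47.0604] = 31.3625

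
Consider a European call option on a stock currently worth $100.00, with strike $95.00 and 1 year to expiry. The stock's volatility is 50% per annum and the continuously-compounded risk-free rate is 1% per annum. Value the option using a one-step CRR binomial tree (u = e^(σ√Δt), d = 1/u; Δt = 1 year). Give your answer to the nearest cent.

CRR parameters: u = e^(σ√Δt) = e^(0.5·√1) = 1.6487, d = 1/u = 0.6065
Per-period rate: rΔt = 0.01·1 = 0.01, so R = e^0.01 = 1.0101
Risk-neutral probability p = (e^0.01 − 0.6065)/(1.6487 − 0.6065) = 0.4035/1.0422 = 0.3872
Terminal stock prices: S_u = 164.9, S_d = 60.65
Terminal payoffs (S − K): max(69.87, 0) = 69.87, max(-34.35, 0) = 0
Node 0 (S = 100): V_0 = e^(−0.01)·[0.3872·69.8721 + 0.6128·0.0000] = 26.7842

$26.78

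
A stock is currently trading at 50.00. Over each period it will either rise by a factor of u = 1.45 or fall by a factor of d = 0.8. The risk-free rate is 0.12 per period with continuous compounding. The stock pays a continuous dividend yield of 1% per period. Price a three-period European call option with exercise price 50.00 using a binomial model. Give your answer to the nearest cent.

Per-period risk-free factor R = e^0.12 = 1.1275; dividend-adjusted growth = e^(0.12−0.01) = 1.1163.
Risk-neutral probability p = (1.1163 − 0.8)/(1.45 − 0.8) = 0.3163/0.6500 = 0.4866
Terminal stock prices: S_uuu = 152.4, S_uud = 84.1, S_udd = 46.4, S_ddd = 25.6
Terminal payoffs (S − K): max(102.4, 0) = 102.4, max(34.1, 0) = 34.1, max(-3.6, 0) = 0, max(-24.4, 0) = 0
Node uu (S = 105.1): V_uu = e^(−0.12)·[0.4866·102.4313 + 0.5134·34.1000] = 59.7330
Node ud (S = 58): V_ud = e^(−0.12)·[0.4866·34.1000 + 0.5134·0.0000] = 14.7162
Node dd (S = 32): V_dd = e^(−0.12)·[0.4866·0.0000 + 0.5134·0.0000] = 0.0000
Node u (S = 72.5): V_u = e^(−0.12)·[0.4866·59.7330 + 0.5134·14.7162] = 32.4795
Node d (S = 40): V_d = e^(−0.12)·[0.4866·14.7162 + 0.5134·0.0000] = 6.3509
Node 0 (S = 50): V_0 = e^(−0.12)·[0.4866·32.4795 + 0.5134·6.3509] = 16.9088

16.91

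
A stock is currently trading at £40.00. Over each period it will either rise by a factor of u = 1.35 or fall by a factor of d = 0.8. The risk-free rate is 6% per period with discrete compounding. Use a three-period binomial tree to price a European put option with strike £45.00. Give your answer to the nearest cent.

£6.47

Risk-neutral probability p = (1 + 0.06 − 0.8)/(1.35 − 0.8) = 0.2600/0.5500 = 0.4727
Terminal stock prices: S_uuu = 98.42, S_uud = 58.32, S_udd = 34.56, S_ddd = 20.48
Terminal payoffs (K − S): max(-53.42, 0) = 0, max(-13.32, 0) = 0, max(10.44, 0) = 10.44, max(24.52, 0) = 24.52
Node uu (S = 72.9): V_uu = 1/1.06·[0.4727·0.0000 + 0.5273·0.0000] = 0.0000
Node ud (S = 43.2): V_ud = 1/1.06·[0.4727·0.0000 + 0.5273·10.4400] = 5.1931
Node dd (S = 25.6): V_dd = 1/1.06·[0.4727·10.4400 + 0.5273·24.5200] = 16.8528
Node u (S = 54): V_u = 1/1.06·[0.4727·0.0000 + 0.5273·5.1931] = 2.5832
Node d (S = 32): V_d = 1/1.06·[0.4727·5.1931 + 0.5273·16.8528] = 10.6990
Node 0 (S = 40): V_0 = 1/1.06·[0.4727·2.5832 + 0.5273·10.6990] = 6.4740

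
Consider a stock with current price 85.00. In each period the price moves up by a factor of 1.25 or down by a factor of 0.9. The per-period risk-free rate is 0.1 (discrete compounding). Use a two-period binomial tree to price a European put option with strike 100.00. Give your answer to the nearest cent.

6.50

Risk-neutral probability p = (1 + 0.1 − 0.9)/(1.25 − 0.9) = 0.2000/0.3500 = 0.5714
Terminal stock prices: S_uu = 132.8, S_ud = 95.62, S_dd = 68.85
Terminal payoffs (K − S): max(-32.81, 0) = 0, max(4.375, 0) = 4.375, max(31.15, 0) = 31.15
Node u (S = 106.2): V_u = 1/1.1·[0.5714·0.0000 + 0.4286·4.3750] = 1.7045
Node d (S = 76.5): V_d = 1/1.1·[0.5714·4.3750 + 0.4286·31.1500] = 14.4091
Node 0 (S = 85): V_0 = 1/1.1·[0.5714·1.7045 + 0.4286·14.4091] = 6.4994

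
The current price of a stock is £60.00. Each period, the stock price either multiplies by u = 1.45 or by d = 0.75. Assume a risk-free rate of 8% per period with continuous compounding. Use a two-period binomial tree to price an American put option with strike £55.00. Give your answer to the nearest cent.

£4.97

Risk-neutral probability p = (e^0.08 − 0.75)/(1.45 − 0.75) = 0.3333/0.7000 = 0.4761
Terminal stock prices: S_uu = 126.2, S_ud = 65.25, S_dd = 33.75
Terminal payoffs (K − S): max(-71.15, 0) = 0, max(-10.25, 0) = 0, max(21.25, 0) = 21.25
Node u (S = 87): continuation = e^(−0.08)·[0.4761·0.0000 + 0.5239·0.0000] = 0.0000; exercise value = 0.0000 ≤ continuation, so V_u = 0.0000
Node d (S = 45): continuation = e^(−0.08)·[0.4761·0.0000 + 0.5239·21.2500] = 10.2765; exercise value = 10.0000 ≤ continuation, so V_d = 10.2765
Node 0 (S = 60): continuation = e^(−0.08)·[0.4761·0.0000 + 0.5239·10.2765] = 4.9697; exercise value = 0.0000 ≤ continuation, so V_0 = 4.9697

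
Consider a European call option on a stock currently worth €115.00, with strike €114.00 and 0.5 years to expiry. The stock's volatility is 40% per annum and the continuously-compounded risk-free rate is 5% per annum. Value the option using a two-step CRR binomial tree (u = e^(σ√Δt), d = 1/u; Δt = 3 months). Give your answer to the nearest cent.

CRR parameters: u = e^(σ√Δt) = e^(0.4·√0.25) = 1.2214, d = 1/u = 0.8187
Per-period rate: rΔt = 0.05·0.25 = 0.0125, so R = e^0.0125 = 1.0126
Risk-neutral probability p = (e^0.0125 − 0.8187)/(1.2214 − 0.8187) = 0.1938/0.4027 = 0.4814
Terminal stock prices: S_uu = 171.6, S_ud = 115, S_dd = 77.09
Terminal payoffs (S − K): max(57.56, 0) = 57.56, max(1, 0) = 1, max(-36.91, 0) = 0
Node u (S = 140.5): V_u = e^(−0.0125)·[0.4814·57.5598 + 0.5186·1.0000] = 27.8774
Node d (S = 94.15): V_d = e^(−0.0125)·[0.4814·1.0000 + 0.5186·0.0000] = 0.4754
Node 0 (S = 115): V_0 = e^(−0.0125)·[0.4814·27.8774 + 0.5186·0.4754] = 13.4971

€13.50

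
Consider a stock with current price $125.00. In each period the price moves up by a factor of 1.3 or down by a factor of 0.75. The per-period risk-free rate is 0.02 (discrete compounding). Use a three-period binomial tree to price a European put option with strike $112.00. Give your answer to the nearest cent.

$14.78

Risk-neutral probability p = (1 + 0.02 − 0.75)/(1.3 − 0.75) = 0.2700/0.5500 = 0.4909
Terminal stock prices: S_uuu = 274.6, S_uud = 158.4, S_udd = 91.41, S_ddd = 52.73
Terminal payoffs (K − S): max(-162.6, 0) = 0, max(-46.44, 0) = 0, max(20.59, 0) = 20.59, max(59.27, 0) = 59.27
Node uu (S = 211.3): V_uu = 1/1.02·[0.4909·0.0000 + 0.5091·0.0000] = 0.0000
Node ud (S = 121.9): V_ud = 1/1.02·[0.4909·0.0000 + 0.5091·20.5938] = 10.2785
Node dd (S = 70.31): V_dd = 1/1.02·[0.4909·20.5938 + 0.5091·59.2656] = 39.4914
Node u (S = 162.5): V_u = 1/1.02·[0.4909·0.0000 + 0.5091·10.2785] = 5.1301
Node d (S = 93.75): V_d = 1/1.02·[0.4909·10.2785 + 0.5091·39.4914] = 24.6574
Node 0 (S = 125): V_0 = 1/1.02·[0.4909·5.1301 + 0.5091·24.6574] = 14.7758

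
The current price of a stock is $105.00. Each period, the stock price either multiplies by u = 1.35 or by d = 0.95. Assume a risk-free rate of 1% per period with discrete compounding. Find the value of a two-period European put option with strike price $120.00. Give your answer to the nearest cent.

$17.87

Risk-neutral probability p = (1 + 0.01 − 0.95)/(1.35 − 0.95) = 0.0600/0.4000 = 0.1500
Terminal stock prices: S_uu = 191.4, S_ud = 134.7, S_dd = 94.76
Terminal payoffs (K − S): max(-71.36, 0) = 0, max(-14.66, 0) = 0, max(25.24, 0) = 25.24
Node u (S = 141.8): V_u = 1/1.01·[0.1500·0.0000 + 0.8500·0.0000] = 0.0000
Node d (S = 99.75): V_d = 1/1.01·[0.1500·0.0000 + 0.8500·25.2375] = 21.2395
Node 0 (S = 105): V_0 = 1/1.01·[0.1500·0.0000 + 0.8500·21.2395] = 17.8748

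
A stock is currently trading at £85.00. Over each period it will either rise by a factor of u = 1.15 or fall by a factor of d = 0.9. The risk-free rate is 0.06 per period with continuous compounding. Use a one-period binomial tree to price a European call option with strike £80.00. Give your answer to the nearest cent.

Risk-neutral probability p = (e^0.06 − 0.9)/(1.15 − 0.9) = 0.1618/0.2500 = 0.6473
Terminal stock prices: S_u = 97.75, S_d = 76.5
Terminal payoffs (S − K): max(17.75, 0) = 17.75, max(-3.5, 0) = 0
Node 0 (S = 85): V_0 = e^(−0.06)·[0.6473·17.7500 + 0.3527·0.0000] = 10.8212

£10.82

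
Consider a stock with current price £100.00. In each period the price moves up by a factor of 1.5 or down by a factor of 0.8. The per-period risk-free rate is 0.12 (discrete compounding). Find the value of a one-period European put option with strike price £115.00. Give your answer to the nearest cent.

£16.96

Risk-neutral probability p = (1 + 0.12 − 0.8)/(1.5 − 0.8) = 0.3200/0.7000 = 0.4571
Terminal stock prices: S_u = 150, S_d = 80
Terminal payoffs (K − S): max(-35, 0) = 0, max(35, 0) = 35
Node 0 (S = 100): V_0 = 1/1.12·[0.4571·0.0000 + 0.5429·35.0000] = 16.9643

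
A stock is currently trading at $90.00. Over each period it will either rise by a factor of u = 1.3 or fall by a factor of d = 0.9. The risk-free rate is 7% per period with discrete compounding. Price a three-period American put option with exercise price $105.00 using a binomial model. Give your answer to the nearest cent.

Risk-neutral probability p = (1 + 0.07 − 0.9)/(1.3 − 0.9) = 0.1700/0.4000 = 0.4250
Terminal stock prices: S_uuu = 197.7, S_uud = 136.9, S_udd = 94.77, S_ddd = 65.61
Terminal payoffs (K − S): max(-92.73, 0) = 0, max(-31.89, 0) = 0, max(10.23, 0) = 10.23, max(39.39, 0) = 39.39
Node uu (S = 152.1): continuation = 1/1.07·[0.4250·0.0000 + 0.5750·0.0000] = 0.0000; exercise value = 0.0000 ≤ continuation, so V_uu = 0.0000
Node ud (S = 105.3): continuation = 1/1.07·[0.4250·0.0000 + 0.5750·10.2300] = 5.4974; exercise value = 0.0000 ≤ continuation, so V_ud = 5.4974
Node dd (S = 72.9): continuation = 1/1.07·[0.4250·10.2300 + 0.5750·39.3900] = 25.2308; exercise value = 32.1000 > continuation, so V_dd = 32.1000 (exercise)
Node u (S = 117): continuation = 1/1.07·[0.4250·0.0000 + 0.5750·5.4974] = 2.9542; exercise value = 0.0000 ≤ continuation, so V_u = 2.9542
Node d (S = 81): continuation = 1/1.07·[0.4250·5.4974 + 0.5750·32.1000] = 19.4336; exercise value = 24.0000 > continuation, so V_d = 24.0000 (exercise)
Node 0 (S = 90): continuation = 1/1.07·[0.4250·2.9542 + 0.5750·24.0000] = 14.0706; exercise value = 15.0000 > continuation, so V_0 = 15.0000 (exercise)

$15.00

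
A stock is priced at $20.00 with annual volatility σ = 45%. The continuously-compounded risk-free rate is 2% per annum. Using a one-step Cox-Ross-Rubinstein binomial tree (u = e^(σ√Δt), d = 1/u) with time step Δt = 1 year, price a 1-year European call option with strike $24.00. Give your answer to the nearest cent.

$2.97

CRR parameters: u = e^(σ√Δt) = e^(0.45·√1) = 1.5683, d = 1/u = 0.6376
Per-period rate: rΔt = 0.02·1 = 0.02, so R = e^0.02 = 1.0202
Risk-neutral probability p = (e^0.02 − 0.6376)/(1.5683 − 0.6376) = 0.3826/0.9307 = 0.4111
Terminal stock prices: S_u = 31.37, S_d = 12.75
Terminal payoffs (S − K): max(7.366, 0) = 7.366, max(-11.25, 0) = 0
Node 0 (S = 20): V_0 = e^(−0.02)·[0.4111·7.3662 + 0.5889·0.0000] = 2.9681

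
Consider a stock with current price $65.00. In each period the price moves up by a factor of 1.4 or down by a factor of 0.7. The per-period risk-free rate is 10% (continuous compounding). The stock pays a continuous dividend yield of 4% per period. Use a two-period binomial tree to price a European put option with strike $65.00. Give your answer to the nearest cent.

Per-period risk-free factor R = e^0.1 = 1.1052; dividend-adjusted growth = e^(0.1−0.04) = 1.0618.
Risk-neutral probability p = (1.0618 − 0.7)/(1.4 − 0.7) = 0.3618/0.7000 = 0.5169
Terminal stock prices: S_uu = 127.4, S_ud = 63.7, S_dd = 31.85
Terminal payoffs (K − S): max(-62.4, 0) = 0, max(1.3, 0) = 1.3, max(33.15, 0) = 33.15
Node u (S = 91): V_u = e^(−0.1)·[0.5169·0.0000 + 0.4831·1.3000] = 0.5683
Node d (S = 45.5): V_d = e^(−0.1)·[0.5169·1.3000 + 0.4831·33.1500] = 15.0985
Node 0 (S = 65): V_0 = e^(−0.1)·[0.5169·0.5683 + 0.4831·15.0985] = 6.8656

$6.87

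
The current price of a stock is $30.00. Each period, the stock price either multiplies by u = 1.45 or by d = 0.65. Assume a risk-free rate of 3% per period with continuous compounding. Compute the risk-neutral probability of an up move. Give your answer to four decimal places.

p = 0.4756

Risk-neutral probability p = (e^0.03 − 0.65)/(1.45 − 0.65) = 0.3805/0.8000 = 0.4756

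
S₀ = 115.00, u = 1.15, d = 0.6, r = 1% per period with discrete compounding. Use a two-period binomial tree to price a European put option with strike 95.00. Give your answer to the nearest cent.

Risk-neutral probability p = (1 + 0.01 − 0.6)/(1.15 − 0.6) = 0.4100/0.5500 = 0.7455
Terminal stock prices: S_uu = 152.1, S_ud = 79.35, S_dd = 41.4
Terminal payoffs (K − S): max(-57.09, 0) = 0, max(15.65, 0) = 15.65, max(53.6, 0) = 53.6
Node u (S = 132.2): V_u = 1/1.01·[0.7455·0.0000 + 0.2545·15.6500] = 3.9442
Node d (S = 69): V_d = 1/1.01·[0.7455·15.6500 + 0.2545·53.6000] = 25.0594
Node 0 (S = 115): V_0 = 1/1.01·[0.7455·3.9442 + 0.2545·25.0594] = 9.2267

9.23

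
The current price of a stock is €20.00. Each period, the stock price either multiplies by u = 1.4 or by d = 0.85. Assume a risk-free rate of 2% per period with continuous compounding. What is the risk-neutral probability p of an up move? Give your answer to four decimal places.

p = 0.3095

Risk-neutral probability p = (e^0.02 − 0.85)/(1.4 − 0.85) = 0.1702/0.5500 = 0.3095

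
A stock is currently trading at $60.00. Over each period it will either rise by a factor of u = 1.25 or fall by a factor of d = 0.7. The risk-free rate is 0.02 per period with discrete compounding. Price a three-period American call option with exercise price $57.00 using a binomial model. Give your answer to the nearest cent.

Risk-neutral probability p = (1 + 0.02 − 0.7)/(1.25 − 0.7) = 0.3200/0.5500 = 0.5818
Terminal stock prices: S_uuu = 117.2, S_uud = 65.62, S_udd = 36.75, S_ddd = 20.58
Terminal payoffs (S − K): max(60.19, 0) = 60.19, max(8.625, 0) = 8.625, max(-20.25, 0) = 0, max(-36.42, 0) = 0
Node uu (S = 93.75): continuation = 1/1.02·[0.5818·60.1875 + 0.4182·8.6250] = 37.8676; exercise value = 36.7500 ≤ continuation, so V_uu = 37.8676
Node ud (S = 52.5): continuation = 1/1.02·[0.5818·8.6250 + 0.4182·0.0000] = 4.9198; exercise value = 0.0000 ≤ continuation, so V_ud = 4.9198
Node dd (S = 29.4): continuation = 1/1.02·[0.5818·0.0000 + 0.4182·0.0000] = 0.0000; exercise value = 0.0000 ≤ continuation, so V_dd = 0.0000
Node u (S = 75): continuation = 1/1.02·[0.5818·37.8676 + 0.4182·4.9198] = 23.6171; exercise value = 18.0000 ≤ continuation, so V_u = 23.6171
Node d (S = 42): continuation = 1/1.02·[0.5818·4.9198 + 0.4182·0.0000] = 2.8063; exercise value = 0.0000 ≤ continuation, so V_d = 2.8063
Node 0 (S = 60): continuation = 1/1.02·[0.5818·23.6171 + 0.4182·2.8063] = 14.6220; exercise value = 3.0000 ≤ continuation, so V_0 = 14.6220

$14.62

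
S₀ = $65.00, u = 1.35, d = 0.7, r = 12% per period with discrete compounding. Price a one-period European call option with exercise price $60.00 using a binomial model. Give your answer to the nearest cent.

$16.01

Risk-neutral probability p = (1 + 0.12 − 0.7)/(1.35 − 0.7) = 0.4200/0.6500 = 0.6462
Terminal stock prices: S_u = 87.75, S_d = 45.5
Terminal payoffs (S − K): max(27.75, 0) = 27.75, max(-14.5, 0) = 0
Node 0 (S = 65): V_0 = 1/1.12·[0.6462·27.7500 + 0.3538·0.0000] = 16.0096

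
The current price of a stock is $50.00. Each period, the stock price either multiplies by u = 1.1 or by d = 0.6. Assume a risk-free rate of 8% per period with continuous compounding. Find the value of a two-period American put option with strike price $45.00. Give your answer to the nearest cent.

Risk-neutral probability p = (e^0.08 − 0.6)/(1.1 − 0.6) = 0.4833/0.5000 = 0.9666
Terminal stock prices: S_uu = 60.5, S_ud = 33, S_dd = 18
Terminal payoffs (K − S): max(-15.5, 0) = 0, max(12, 0) = 12, max(27, 0) = 27
Node u (S = 55): continuation = e^(−0.08)·[0.9666·0.0000 + 0.0334·12.0000] = 0.3703; exercise value = 0.0000 ≤ continuation, so V_u = 0.3703
Node d (S = 30): continuation = e^(−0.08)·[0.9666·12.0000 + 0.0334·27.0000] = 11.5402; exercise value = 15.0000 > continuation, so V_d = 15.0000 (exercise)
Node 0 (S = 50): continuation = e^(−0.08)·[0.9666·0.3703 + 0.0334·15.0000] = 0.7932; exercise value = 0.0000 ≤ continuation, so V_0 = 0.7932

$0.79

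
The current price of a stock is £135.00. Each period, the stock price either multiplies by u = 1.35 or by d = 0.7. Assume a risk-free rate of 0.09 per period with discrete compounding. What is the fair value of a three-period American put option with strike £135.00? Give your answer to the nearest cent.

£18.25

Risk-neutral probability p = (1 + 0.09 − 0.7)/(1.35 − 0.7) = 0.3900/0.6500 = 0.6000
Terminal stock prices: S_uuu = 332.2, S_uud = 172.2, S_udd = 89.3, S_ddd = 46.3
Terminal payoffs (K − S): max(-197.2, 0) = 0, max(-37.23, 0) = 0, max(45.7, 0) = 45.7, max(88.7, 0) = 88.7
Node uu (S = 246): continuation = 1/1.09·[0.6000·0.0000 + 0.4000·0.0000] = 0.0000; exercise value = 0.0000 ≤ continuation, so V_uu = 0.0000
Node ud (S = 127.6): continuation = 1/1.09·[0.6000·0.0000 + 0.4000·45.6975] = 16.7697; exercise value = 7.4250 ≤ continuation, so V_ud = 16.7697
Node dd (S = 66.15): continuation = 1/1.09·[0.6000·45.6975 + 0.4000·88.6950] = 57.7032; exercise value = 68.8500 > continuation, so V_dd = 68.8500 (exercise)
Node u (S = 182.2): continuation = 1/1.09·[0.6000·0.0000 + 0.4000·16.7697] = 6.1540; exercise value = 0.0000 ≤ continuation, so V_u = 6.1540
Node d (S = 94.5): continuation = 1/1.09·[0.6000·16.7697 + 0.4000·68.8500] = 34.4971; exercise value = 40.5000 > continuation, so V_d = 40.5000 (exercise)
Node 0 (S = 135): continuation = 1/1.09·[0.6000·6.1540 + 0.4000·40.5000] = 18.2499; exercise value = 0.0000 ≤ continuation, so V_0 = 18.2499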